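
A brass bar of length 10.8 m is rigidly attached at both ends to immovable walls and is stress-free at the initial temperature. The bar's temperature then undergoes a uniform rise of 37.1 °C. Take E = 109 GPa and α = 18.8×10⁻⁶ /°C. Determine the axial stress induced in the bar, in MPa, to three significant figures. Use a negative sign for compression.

Free thermal expansion αLΔT = 18.8e-6 · 10800 · 37.1 = 7.533 mm.
The walls impose strain ε = −(7.533)/10800 = -6.9748e-04; σ = Eε = 109000 · -6.9748e-04 = -76.03 MPa.

-76.0 MPa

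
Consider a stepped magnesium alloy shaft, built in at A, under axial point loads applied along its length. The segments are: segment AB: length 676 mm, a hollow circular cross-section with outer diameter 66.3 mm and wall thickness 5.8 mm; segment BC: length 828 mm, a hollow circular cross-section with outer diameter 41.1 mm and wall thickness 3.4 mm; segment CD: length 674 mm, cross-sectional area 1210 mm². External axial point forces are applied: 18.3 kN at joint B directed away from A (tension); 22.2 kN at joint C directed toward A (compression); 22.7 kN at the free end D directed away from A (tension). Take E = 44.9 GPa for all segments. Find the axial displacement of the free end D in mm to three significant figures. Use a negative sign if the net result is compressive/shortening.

0.561 mm

Internal axial forces (sectioning from the free end, tension +): N_CD = 22.7 kN, N_BC = 0.5 kN, N_AB = 18.8 kN.
A_AB = 1102 mm².
A_BC = 402.7 mm².
δ_AB = 18800·676/(1102·44900) = 0.2568 mm
δ_BC = 500·828/(402.7·44900) = 0.0229 mm
δ_CD = 22700·674/(1210·44900) = 0.2816 mm
δ = Σδ_i = 0.5613 mm.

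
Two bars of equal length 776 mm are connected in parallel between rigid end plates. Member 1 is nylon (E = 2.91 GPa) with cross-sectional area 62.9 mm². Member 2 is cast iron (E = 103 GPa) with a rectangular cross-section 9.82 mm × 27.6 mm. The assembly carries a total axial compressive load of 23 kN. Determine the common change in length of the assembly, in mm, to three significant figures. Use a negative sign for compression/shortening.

-0.635 mm

A_2 = 271 mm².
Equal strain + equilibrium ⇒ each member carries load in proportion to AE: A₁E₁ = 183000 N, A₂E₂ = 27920000 N, ΣAE = 28100000 N.
δ = PL/ΣAE = -23000·776/28100000 = -0.6352 mm.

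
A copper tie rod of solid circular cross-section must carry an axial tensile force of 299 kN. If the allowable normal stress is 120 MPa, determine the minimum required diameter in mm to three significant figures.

Required area A ≥ P/σ_allow = 299000/120 = 2492 mm².
For a solid circular section, d ≥ √(4A/π) = 56.32 mm.

56.3 mm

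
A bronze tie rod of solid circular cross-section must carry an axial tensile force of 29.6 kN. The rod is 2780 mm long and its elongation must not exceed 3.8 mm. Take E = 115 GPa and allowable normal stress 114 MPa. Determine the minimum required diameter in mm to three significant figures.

Required area A ≥ P/σ_allow = 29600/114 = 259.6 mm².
For a solid circular section, d ≥ √(4A/π) = 18.18 mm.
Elongation limit: A ≥ PL/(Eδ_allow) = 29600·2780/(115000·3.8) = 188.3 mm² ⇒ d ≥ 15.48 mm.
The stress limit governs.

18.2 mm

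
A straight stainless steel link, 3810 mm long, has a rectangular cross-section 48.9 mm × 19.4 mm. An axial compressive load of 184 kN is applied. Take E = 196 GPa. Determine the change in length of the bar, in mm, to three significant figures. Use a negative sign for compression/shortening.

A = 948.7 mm².
δ_mech = NL/(AE) = -184000·3810/(948.7·196000) = -3.77 mm.

-3.77 mm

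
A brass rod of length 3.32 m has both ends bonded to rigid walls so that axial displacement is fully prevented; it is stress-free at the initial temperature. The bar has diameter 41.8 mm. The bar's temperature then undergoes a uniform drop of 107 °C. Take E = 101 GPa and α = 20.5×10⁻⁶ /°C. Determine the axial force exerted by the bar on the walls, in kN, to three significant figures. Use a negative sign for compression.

Free thermal expansion αLΔT = 20.5e-6 · 3320 · -107 = -7.282 mm.
The walls impose strain ε = −(-7.282)/3320 = 2.1935e-03; σ = Eε = 101000 · 2.1935e-03 = 221.5 MPa.
Wall reaction R = σ·A = 221.5·1372 = 304000 N = 304 kN.

304 kN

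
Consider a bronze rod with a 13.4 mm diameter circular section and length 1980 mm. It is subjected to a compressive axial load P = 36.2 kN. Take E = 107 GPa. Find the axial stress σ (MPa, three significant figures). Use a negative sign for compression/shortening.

-257 MPa

A = 141 mm².
σ = N/A = -36200/141 = -256.7 MPa.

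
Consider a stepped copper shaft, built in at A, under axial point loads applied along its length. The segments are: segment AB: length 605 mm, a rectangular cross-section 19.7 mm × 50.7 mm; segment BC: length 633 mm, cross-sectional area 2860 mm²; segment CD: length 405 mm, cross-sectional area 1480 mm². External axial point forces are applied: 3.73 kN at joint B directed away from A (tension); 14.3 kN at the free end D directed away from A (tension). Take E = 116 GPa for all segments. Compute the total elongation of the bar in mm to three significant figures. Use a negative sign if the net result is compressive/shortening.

0.155 mm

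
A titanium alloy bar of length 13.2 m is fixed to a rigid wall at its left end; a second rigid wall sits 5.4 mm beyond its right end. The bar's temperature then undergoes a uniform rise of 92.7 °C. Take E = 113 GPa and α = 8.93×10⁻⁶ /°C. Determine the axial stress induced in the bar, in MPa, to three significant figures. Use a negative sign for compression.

-47.3 MPa

Free thermal expansion αLΔT = 8.93e-6 · 13200 · 92.7 = 10.93 mm.
The walls engage after the gap closes; constrained expansion = 10.93 − 5.4 = 5.527 mm.
The walls impose strain ε = −(5.527)/13200 = -4.1872e-04; σ = Eε = 113000 · -4.1872e-04 = -47.32 MPa.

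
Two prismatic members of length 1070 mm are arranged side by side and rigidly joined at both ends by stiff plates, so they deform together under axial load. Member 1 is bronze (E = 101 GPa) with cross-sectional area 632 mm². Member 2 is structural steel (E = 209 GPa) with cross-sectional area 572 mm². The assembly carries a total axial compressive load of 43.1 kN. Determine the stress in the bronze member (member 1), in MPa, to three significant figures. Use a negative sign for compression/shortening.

-23.7 MPa

Equal strain + equilibrium ⇒ each member carries load in proportion to AE: A₁E₁ = 63830000 N, A₂E₂ = 119500000 N, ΣAE = 183400000 N.
σ₁ = P·E₁/ΣAE = -43100·101000/183400000 = -23.74 MPa.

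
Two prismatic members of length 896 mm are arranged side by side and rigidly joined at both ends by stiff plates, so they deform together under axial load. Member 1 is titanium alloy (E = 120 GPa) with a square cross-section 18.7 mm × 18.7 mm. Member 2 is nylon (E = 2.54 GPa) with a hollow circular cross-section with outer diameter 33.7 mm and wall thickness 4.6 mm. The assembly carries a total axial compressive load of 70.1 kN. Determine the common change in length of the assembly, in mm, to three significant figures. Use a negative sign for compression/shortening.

-1.46 mm

A_1 = 349.7 mm².
A_2 = 420.5 mm².
Equal strain + equilibrium ⇒ each member carries load in proportion to AE: A₁E₁ = 41960000 N, A₂E₂ = 1068000 N, ΣAE = 43030000 N.
δ = PL/ΣAE = -70100·896/43030000 = -1.46 mm.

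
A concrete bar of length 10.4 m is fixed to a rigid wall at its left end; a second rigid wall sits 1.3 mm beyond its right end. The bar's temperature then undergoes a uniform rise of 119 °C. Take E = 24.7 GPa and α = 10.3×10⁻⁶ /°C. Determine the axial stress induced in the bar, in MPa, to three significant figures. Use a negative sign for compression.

Free thermal expansion αLΔT = 10.3e-6 · 10400 · 119 = 12.75 mm.
The walls engage after the gap closes; constrained expansion = 12.75 − 1.3 = 11.45 mm.
The walls impose strain ε = −(11.45)/10400 = -1.1007e-03; σ = Eε = 24700 · -1.1007e-03 = -27.19 MPa.

-27.2 MPa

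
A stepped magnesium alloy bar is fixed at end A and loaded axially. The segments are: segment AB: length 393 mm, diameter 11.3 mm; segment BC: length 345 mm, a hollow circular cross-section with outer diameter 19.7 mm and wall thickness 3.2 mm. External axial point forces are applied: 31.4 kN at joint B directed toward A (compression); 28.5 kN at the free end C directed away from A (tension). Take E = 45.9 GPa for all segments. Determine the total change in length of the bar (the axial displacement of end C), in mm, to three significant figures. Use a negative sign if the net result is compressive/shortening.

Internal axial forces (sectioning from the free end, tension +): N_BC = 28.5 kN, N_AB = -2.9 kN.
A_AB = 100.3 mm².
A_BC = 165.9 mm².
δ_AB = -2900·393/(100.3·45900) = -0.2476 mm
δ_BC = 28500·345/(165.9·45900) = 1.291 mm
δ = Σδ_i = 1.044 mm.

1.04 mm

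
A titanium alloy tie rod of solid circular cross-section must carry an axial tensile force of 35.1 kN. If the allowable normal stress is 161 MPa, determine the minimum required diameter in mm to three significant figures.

16.7 mm

Required area A ≥ P/σ_allow = 35100/161 = 218 mm².
For a solid circular section, d ≥ √(4A/π) = 16.66 mm.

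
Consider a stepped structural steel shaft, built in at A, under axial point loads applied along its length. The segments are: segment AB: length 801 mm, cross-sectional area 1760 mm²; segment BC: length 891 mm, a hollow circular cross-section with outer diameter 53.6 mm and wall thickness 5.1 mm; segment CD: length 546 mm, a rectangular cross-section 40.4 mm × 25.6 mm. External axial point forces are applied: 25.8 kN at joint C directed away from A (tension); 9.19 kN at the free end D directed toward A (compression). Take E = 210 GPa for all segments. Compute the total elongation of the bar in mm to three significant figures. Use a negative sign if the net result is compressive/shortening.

Internal axial forces (sectioning from the free end, tension +): N_CD = -9.19 kN, N_BC = 16.61 kN, N_AB = 16.61 kN.
A_BC = 777.1 mm².
A_CD = 1034 mm².
δ_AB = 16610·801/(1760·210000) = 0.036 mm
δ_BC = 16610·891/(777.1·210000) = 0.09069 mm
δ_CD = -9190·546/(1034·210000) = -0.0231 mm
δ = Σδ_i = 0.1036 mm.

0.104 mm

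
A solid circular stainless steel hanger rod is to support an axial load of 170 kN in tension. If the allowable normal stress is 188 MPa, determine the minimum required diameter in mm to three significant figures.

33.9 mm

Required area A ≥ P/σ_allow = 170000/188 = 904.3 mm².
For a solid circular section, d ≥ √(4A/π) = 33.93 mm.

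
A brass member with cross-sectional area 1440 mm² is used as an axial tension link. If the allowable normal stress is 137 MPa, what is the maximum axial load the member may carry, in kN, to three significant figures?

P_max = σ_allow · A = 137 · 1440 = 197300 N = 197.3 kN.

197 kN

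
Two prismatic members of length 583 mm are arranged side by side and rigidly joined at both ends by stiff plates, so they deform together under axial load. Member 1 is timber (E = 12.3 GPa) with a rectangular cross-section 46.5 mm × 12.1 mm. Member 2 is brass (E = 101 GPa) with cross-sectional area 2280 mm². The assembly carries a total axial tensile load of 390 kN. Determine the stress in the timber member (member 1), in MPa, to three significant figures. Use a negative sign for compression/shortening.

A_1 = 562.6 mm².
Equal strain + equilibrium ⇒ each member carries load in proportion to AE: A₁E₁ = 6921000 N, A₂E₂ = 230300000 N, ΣAE = 237200000 N.
σ₁ = P·E₁/ΣAE = 390000·12300/237200000 = 20.22 MPa.

20.2 MPa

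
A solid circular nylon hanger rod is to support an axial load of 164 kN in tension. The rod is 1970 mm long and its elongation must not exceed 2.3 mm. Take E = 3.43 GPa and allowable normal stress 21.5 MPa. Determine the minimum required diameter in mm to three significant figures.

228 mm

Required area A ≥ P/σ_allow = 164000/21.5 = 7628 mm².
For a solid circular section, d ≥ √(4A/π) = 98.55 mm.
Elongation limit: A ≥ PL/(Eδ_allow) = 164000·1970/(3430·2.3) = 40950 mm² ⇒ d ≥ 228.3 mm.
The elongation limit governs.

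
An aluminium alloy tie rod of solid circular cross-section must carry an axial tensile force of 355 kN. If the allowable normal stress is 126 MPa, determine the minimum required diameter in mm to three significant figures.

Required area A ≥ P/σ_allow = 355000/126 = 2817 mm².
For a solid circular section, d ≥ √(4A/π) = 59.89 mm.

59.9 mm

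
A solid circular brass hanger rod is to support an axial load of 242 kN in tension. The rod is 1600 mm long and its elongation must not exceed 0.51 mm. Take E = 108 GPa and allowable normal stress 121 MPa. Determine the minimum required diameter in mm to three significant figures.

Required area A ≥ P/σ_allow = 242000/121 = 2000 mm².
For a solid circular section, d ≥ √(4A/π) = 50.46 mm.
Elongation limit: A ≥ PL/(Eδ_allow) = 242000·1600/(108000·0.51) = 7030 mm² ⇒ d ≥ 94.61 mm.
The elongation limit governs.

94.6 mm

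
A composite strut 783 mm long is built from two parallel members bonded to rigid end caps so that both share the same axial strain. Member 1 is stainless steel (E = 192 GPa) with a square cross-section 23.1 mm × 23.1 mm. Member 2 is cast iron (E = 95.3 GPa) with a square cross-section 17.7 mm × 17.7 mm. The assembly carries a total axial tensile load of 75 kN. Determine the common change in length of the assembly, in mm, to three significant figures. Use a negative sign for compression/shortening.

0.444 mm

A_1 = 533.6 mm².
A_2 = 313.3 mm².
Equal strain + equilibrium ⇒ each member carries load in proportion to AE: A₁E₁ = 102500000 N, A₂E₂ = 29860000 N, ΣAE = 132300000 N.
δ = PL/ΣAE = 75000·783/132300000 = 0.4438 mm.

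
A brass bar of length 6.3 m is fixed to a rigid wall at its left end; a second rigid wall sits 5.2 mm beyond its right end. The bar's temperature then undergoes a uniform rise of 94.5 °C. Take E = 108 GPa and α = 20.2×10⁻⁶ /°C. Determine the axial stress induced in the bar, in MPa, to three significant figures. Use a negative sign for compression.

-117 MPa

Free thermal expansion αLΔT = 20.2e-6 · 6300 · 94.5 = 12.03 mm.
The walls engage after the gap closes; constrained expansion = 12.03 − 5.2 = 6.826 mm.
The walls impose strain ε = −(6.826)/6300 = -1.0835e-03; σ = Eε = 108000 · -1.0835e-03 = -117 MPa.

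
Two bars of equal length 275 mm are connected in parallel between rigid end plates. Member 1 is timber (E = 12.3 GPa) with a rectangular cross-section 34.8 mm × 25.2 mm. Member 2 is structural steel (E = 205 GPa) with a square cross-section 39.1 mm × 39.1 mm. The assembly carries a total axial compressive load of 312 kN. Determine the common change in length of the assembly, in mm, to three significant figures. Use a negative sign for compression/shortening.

-0.265 mm

A_1 = 877 mm².
A_2 = 1529 mm².
Equal strain + equilibrium ⇒ each member carries load in proportion to AE: A₁E₁ = 10790000 N, A₂E₂ = 313400000 N, ΣAE = 324200000 N.
δ = PL/ΣAE = -312000·275/324200000 = -0.2647 mm.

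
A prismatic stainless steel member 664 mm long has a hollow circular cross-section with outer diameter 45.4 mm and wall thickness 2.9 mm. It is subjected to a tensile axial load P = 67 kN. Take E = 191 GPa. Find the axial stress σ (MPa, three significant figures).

A = 387.2 mm².
σ = N/A = 67000/387.2 = 173 MPa.

173 MPa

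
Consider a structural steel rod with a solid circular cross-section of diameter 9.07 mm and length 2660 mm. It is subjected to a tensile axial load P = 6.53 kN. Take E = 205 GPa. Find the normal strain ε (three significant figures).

A = 64.61 mm².
σ = N/A = 101.1 MPa; ε = σ/E = 101.1/205000 = 4.930e-04.

4.93e-04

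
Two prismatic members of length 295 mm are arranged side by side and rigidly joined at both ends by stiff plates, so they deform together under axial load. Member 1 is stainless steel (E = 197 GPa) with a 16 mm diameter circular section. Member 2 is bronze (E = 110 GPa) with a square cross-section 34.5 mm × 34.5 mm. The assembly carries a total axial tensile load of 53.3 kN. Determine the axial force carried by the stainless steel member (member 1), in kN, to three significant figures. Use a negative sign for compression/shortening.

A_1 = 201.1 mm².
A_2 = 1190 mm².
Equal strain + equilibrium ⇒ each member carries load in proportion to AE: A₁E₁ = 39610000 N, A₂E₂ = 130900000 N, ΣAE = 170500000 N.
F₁ = P·A₁E₁/ΣAE = 53300·39610000/170500000 = 12380 N.

12.4 kN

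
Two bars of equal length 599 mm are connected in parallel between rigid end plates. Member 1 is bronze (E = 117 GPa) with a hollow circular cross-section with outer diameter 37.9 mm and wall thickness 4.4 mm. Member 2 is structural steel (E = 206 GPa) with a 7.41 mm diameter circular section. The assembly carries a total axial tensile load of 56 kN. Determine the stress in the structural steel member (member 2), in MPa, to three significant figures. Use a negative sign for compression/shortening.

A_1 = 463.1 mm².
A_2 = 43.12 mm².
Equal strain + equilibrium ⇒ each member carries load in proportion to AE: A₁E₁ = 54180000 N, A₂E₂ = 8884000 N, ΣAE = 63060000 N.
σ₂ = P·E₂/ΣAE = 56000·206000/63060000 = 182.9 MPa.

183 MPa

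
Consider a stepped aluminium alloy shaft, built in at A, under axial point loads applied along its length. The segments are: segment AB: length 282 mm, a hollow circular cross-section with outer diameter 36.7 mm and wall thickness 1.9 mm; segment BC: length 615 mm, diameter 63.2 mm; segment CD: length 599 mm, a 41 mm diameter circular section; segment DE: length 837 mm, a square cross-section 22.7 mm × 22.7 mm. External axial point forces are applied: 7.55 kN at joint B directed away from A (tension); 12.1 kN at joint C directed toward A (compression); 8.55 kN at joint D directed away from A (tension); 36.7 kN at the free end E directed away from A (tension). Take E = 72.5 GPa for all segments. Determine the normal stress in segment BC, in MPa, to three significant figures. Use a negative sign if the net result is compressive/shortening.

10.6 MPa

Internal axial forces (sectioning from the free end, tension +): N_DE = 36.7 kN, N_CD = 45.25 kN, N_BC = 33.15 kN, N_AB = 40.7 kN.
A_BC = 3137 mm².
σ_BC = N_BC/A_BC = 33150/3137 = 10.57 MPa.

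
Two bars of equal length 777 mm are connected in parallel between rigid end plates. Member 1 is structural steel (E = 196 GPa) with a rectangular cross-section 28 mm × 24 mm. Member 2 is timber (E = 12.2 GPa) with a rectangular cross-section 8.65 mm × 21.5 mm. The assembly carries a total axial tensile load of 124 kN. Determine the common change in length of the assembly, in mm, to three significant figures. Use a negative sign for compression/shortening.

A_1 = 672 mm².
A_2 = 186 mm².
Equal strain + equilibrium ⇒ each member carries load in proportion to AE: A₁E₁ = 131700000 N, A₂E₂ = 2269000 N, ΣAE = 134000000 N.
δ = PL/ΣAE = 124000·777/134000000 = 0.7191 mm.

0.719 mm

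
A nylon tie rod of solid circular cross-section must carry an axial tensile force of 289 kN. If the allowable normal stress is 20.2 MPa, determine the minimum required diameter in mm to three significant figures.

Required area A ≥ P/σ_allow = 289000/20.2 = 14310 mm².
For a solid circular section, d ≥ √(4A/π) = 135 mm.

135 mm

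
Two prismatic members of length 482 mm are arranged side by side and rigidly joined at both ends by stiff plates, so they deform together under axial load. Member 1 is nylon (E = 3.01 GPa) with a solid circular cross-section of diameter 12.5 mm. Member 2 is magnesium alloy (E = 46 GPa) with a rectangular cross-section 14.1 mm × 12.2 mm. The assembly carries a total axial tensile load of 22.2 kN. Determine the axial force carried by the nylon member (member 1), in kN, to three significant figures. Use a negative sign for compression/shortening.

A_1 = 122.7 mm².
A_2 = 172 mm².
Equal strain + equilibrium ⇒ each member carries load in proportion to AE: A₁E₁ = 369400 N, A₂E₂ = 7913000 N, ΣAE = 8282000 N.
F₁ = P·A₁E₁/ΣAE = 22200·369400/8282000 = 990.1 N.

0.990 kN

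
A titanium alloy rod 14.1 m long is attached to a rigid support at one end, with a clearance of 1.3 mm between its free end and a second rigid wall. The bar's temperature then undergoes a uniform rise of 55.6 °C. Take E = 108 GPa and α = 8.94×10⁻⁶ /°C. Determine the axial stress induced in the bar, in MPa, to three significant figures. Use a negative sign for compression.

Free thermal expansion αLΔT = 8.94e-6 · 14100 · 55.6 = 7.009 mm.
The walls engage after the gap closes; constrained expansion = 7.009 − 1.3 = 5.709 mm.
The walls impose strain ε = −(5.709)/14100 = -4.0487e-04; σ = Eε = 108000 · -4.0487e-04 = -43.73 MPa.

-43.7 MPa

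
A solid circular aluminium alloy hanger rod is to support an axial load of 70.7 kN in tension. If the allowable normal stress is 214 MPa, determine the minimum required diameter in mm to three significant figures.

Required area A ≥ P/σ_allow = 70700/214 = 330.4 mm².
For a solid circular section, d ≥ √(4A/π) = 20.51 mm.

20.5 mm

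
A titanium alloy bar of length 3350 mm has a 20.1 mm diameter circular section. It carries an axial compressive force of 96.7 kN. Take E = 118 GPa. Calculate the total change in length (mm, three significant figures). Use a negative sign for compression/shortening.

-8.65 mm

A = 317.3 mm².
δ_mech = NL/(AE) = -96700·3350/(317.3·118000) = -8.652 mm.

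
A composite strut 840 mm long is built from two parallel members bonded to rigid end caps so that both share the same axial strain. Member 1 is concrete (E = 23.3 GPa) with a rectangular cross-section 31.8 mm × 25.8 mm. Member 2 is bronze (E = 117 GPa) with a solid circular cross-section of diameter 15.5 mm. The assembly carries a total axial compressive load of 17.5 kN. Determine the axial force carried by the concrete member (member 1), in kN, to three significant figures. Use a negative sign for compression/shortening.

-8.12 kN

A_1 = 820.4 mm².
A_2 = 188.7 mm².
Equal strain + equilibrium ⇒ each member carries load in proportion to AE: A₁E₁ = 19120000 N, A₂E₂ = 22080000 N, ΣAE = 41190000 N.
F₁ = P·A₁E₁/ΣAE = -17500·19120000/41190000 = -8121 N.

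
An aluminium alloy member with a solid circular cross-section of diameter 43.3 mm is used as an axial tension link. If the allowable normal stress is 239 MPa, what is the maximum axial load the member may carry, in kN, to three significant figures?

352 kN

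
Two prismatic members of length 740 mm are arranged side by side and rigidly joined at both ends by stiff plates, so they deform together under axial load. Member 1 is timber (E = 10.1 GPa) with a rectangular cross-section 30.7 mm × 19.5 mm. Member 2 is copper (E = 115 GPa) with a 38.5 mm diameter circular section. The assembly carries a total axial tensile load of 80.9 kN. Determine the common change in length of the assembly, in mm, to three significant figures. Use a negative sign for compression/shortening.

0.428 mm

A_1 = 598.6 mm².
A_2 = 1164 mm².
Equal strain + equilibrium ⇒ each member carries load in proportion to AE: A₁E₁ = 6046000 N, A₂E₂ = 133900000 N, ΣAE = 139900000 N.
δ = PL/ΣAE = 80900·740/139900000 = 0.4278 mm.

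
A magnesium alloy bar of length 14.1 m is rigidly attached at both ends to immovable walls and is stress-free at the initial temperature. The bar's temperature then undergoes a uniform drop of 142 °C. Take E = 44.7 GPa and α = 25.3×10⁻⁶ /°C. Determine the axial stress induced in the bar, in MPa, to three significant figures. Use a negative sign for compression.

161 MPa

Free thermal expansion αLΔT = 25.3e-6 · 14100 · -142 = -50.66 mm.
The walls impose strain ε = −(-50.66)/14100 = 3.5926e-03; σ = Eε = 44700 · 3.5926e-03 = 160.6 MPa.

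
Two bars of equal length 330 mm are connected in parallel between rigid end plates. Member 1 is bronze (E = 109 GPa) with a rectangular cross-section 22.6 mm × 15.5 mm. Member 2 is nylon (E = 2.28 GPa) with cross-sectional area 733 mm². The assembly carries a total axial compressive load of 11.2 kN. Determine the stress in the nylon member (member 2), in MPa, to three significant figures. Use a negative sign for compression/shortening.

A_1 = 350.3 mm².
Equal strain + equilibrium ⇒ each member carries load in proportion to AE: A₁E₁ = 38180000 N, A₂E₂ = 1671000 N, ΣAE = 39850000 N.
σ₂ = P·E₂/ΣAE = -11200·2280/39850000 = -0.6407 MPa.

-0.641 MPa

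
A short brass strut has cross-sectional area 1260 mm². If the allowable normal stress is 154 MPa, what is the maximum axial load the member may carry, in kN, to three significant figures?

194 kN

P_max = σ_allow · A = 154 · 1260 = 194000 N = 194 kN.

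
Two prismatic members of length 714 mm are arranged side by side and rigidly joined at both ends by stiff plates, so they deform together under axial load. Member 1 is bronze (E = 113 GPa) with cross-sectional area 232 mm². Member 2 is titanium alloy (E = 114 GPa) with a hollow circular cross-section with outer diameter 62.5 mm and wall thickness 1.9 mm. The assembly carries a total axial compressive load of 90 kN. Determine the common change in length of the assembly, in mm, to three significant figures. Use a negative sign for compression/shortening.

A_2 = 361.7 mm².
Equal strain + equilibrium ⇒ each member carries load in proportion to AE: A₁E₁ = 26220000 N, A₂E₂ = 41240000 N, ΣAE = 67450000 N.
δ = PL/ΣAE = -90000·714/67450000 = -0.9527 mm.

-0.953 mm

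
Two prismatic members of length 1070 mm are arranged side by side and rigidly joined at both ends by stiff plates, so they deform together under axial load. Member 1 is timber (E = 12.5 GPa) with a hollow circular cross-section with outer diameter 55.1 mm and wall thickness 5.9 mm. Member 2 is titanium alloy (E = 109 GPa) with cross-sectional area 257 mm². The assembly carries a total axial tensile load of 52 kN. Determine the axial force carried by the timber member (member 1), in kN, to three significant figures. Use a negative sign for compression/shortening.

15.0 kN

A_1 = 911.9 mm².
Equal strain + equilibrium ⇒ each member carries load in proportion to AE: A₁E₁ = 11400000 N, A₂E₂ = 28010000 N, ΣAE = 39410000 N.
F₁ = P·A₁E₁/ΣAE = 52000·11400000/39410000 = 15040 N.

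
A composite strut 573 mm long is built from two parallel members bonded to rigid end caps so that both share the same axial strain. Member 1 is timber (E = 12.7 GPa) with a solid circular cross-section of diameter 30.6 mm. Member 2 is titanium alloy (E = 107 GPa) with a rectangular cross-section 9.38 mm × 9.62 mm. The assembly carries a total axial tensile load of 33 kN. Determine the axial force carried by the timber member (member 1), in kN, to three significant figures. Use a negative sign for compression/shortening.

A_1 = 735.4 mm².
A_2 = 90.24 mm².
Equal strain + equilibrium ⇒ each member carries load in proportion to AE: A₁E₁ = 9340000 N, A₂E₂ = 9655000 N, ΣAE = 18990000 N.
F₁ = P·A₁E₁/ΣAE = 33000·9340000/18990000 = 16230 N.

16.2 kN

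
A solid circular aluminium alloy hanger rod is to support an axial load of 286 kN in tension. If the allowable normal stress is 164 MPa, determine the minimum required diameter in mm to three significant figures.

Required area A ≥ P/σ_allow = 286000/164 = 1744 mm².
For a solid circular section, d ≥ √(4A/π) = 47.12 mm.

47.1 mm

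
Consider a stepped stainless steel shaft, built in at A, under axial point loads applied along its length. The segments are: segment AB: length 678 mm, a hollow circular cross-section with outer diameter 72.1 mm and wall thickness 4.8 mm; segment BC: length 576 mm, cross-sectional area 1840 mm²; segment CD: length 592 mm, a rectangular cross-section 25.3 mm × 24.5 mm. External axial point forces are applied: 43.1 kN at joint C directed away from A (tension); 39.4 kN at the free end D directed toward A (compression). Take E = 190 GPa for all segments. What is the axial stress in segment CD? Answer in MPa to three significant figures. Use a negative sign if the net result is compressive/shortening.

-63.6 MPa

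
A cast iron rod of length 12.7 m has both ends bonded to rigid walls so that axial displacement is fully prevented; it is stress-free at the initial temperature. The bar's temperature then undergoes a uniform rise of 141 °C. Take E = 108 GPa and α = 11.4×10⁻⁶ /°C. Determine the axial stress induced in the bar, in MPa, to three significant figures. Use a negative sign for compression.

-174 MPa

Free thermal expansion αLΔT = 11.4e-6 · 12700 · 141 = 20.41 mm.
The walls impose strain ε = −(20.41)/12700 = -1.6074e-03; σ = Eε = 108000 · -1.6074e-03 = -173.6 MPa.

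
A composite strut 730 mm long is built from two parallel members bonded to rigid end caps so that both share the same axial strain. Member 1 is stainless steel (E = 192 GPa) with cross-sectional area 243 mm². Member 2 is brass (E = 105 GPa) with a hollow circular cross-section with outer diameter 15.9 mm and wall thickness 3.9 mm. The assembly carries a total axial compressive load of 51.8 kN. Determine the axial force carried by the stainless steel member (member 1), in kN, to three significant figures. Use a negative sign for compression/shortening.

A_2 = 147 mm².
Equal strain + equilibrium ⇒ each member carries load in proportion to AE: A₁E₁ = 46660000 N, A₂E₂ = 15440000 N, ΣAE = 62090000 N.
F₁ = P·A₁E₁/ΣAE = -51800·46660000/62090000 = -38920 N.

-38.9 kN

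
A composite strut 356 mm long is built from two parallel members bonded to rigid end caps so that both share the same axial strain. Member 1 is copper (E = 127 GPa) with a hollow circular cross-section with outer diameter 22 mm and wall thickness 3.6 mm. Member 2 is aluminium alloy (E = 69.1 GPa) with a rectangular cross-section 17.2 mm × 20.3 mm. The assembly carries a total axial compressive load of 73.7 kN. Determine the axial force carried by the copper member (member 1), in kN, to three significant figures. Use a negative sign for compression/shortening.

-38.5 kN

A_1 = 208.1 mm².
A_2 = 349.2 mm².
Equal strain + equilibrium ⇒ each member carries load in proportion to AE: A₁E₁ = 26430000 N, A₂E₂ = 24130000 N, ΣAE = 50560000 N.
F₁ = P·A₁E₁/ΣAE = -73700·26430000/50560000 = -38530 N.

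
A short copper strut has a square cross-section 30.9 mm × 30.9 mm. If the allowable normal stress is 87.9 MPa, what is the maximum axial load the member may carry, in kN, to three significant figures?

83.9 kN

A = 954.8 mm².
P_max = σ_allow · A = 87.9 · 954.8 = 83930 N = 83.93 kN.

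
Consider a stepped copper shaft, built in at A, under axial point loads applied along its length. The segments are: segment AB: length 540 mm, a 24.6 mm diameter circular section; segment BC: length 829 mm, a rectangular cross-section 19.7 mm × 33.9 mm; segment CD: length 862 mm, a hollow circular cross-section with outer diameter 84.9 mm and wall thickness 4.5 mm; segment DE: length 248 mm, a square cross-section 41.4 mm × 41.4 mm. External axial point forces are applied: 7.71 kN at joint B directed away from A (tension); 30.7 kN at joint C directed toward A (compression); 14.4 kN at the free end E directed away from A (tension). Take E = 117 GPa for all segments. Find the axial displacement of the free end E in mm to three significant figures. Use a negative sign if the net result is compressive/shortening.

-0.145 mm

Internal axial forces (sectioning from the free end, tension +): N_DE = 14.4 kN, N_CD = 14.4 kN, N_BC = -16.3 kN, N_AB = -8.59 kN.
A_AB = 475.3 mm².
A_BC = 667.8 mm².
A_CD = 1137 mm².
A_DE = 1714 mm².
δ_AB = -8590·540/(475.3·117000) = -0.08341 mm
δ_BC = -16300·829/(667.8·117000) = -0.1729 mm
δ_CD = 14400·862/(1137·117000) = 0.09334 mm
δ_DE = 14400·248/(1714·117000) = 0.01781 mm
δ = Σδ_i = -0.1452 mm.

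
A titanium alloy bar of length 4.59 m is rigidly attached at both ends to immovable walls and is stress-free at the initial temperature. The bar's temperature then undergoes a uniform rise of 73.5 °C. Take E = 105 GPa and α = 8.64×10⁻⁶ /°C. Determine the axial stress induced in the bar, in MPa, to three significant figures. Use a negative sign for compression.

-66.7 MPa

Free thermal expansion αLΔT = 8.64e-6 · 4590 · 73.5 = 2.915 mm.
The walls impose strain ε = −(2.915)/4590 = -6.3504e-04; σ = Eε = 105000 · -6.3504e-04 = -66.68 MPa.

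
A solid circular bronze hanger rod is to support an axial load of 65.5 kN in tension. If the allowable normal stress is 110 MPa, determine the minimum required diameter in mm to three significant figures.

27.5 mm

Required area A ≥ P/σ_allow = 65500/110 = 595.5 mm².
For a solid circular section, d ≥ √(4A/π) = 27.53 mm.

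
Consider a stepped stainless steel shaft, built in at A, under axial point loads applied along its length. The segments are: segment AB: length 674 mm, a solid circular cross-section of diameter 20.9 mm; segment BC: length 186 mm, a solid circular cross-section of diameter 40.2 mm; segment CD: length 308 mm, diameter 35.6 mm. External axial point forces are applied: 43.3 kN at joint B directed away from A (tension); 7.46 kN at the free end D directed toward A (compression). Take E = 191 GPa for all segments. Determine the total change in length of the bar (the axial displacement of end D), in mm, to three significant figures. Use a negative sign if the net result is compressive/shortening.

0.351 mm

Internal axial forces (sectioning from the free end, tension +): N_CD = -7.46 kN, N_BC = -7.46 kN, N_AB = 35.84 kN.
A_AB = 343.1 mm².
A_BC = 1269 mm².
A_CD = 995.4 mm².
δ_AB = 35840·674/(343.1·191000) = 0.3686 mm
δ_BC = -7460·186/(1269·191000) = -0.005724 mm
δ_CD = -7460·308/(995.4·191000) = -0.01209 mm
δ = Σδ_i = 0.3508 mm.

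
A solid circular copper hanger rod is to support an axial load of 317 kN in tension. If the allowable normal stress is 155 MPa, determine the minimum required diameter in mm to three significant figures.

51.0 mm

Required area A ≥ P/σ_allow = 317000/155 = 2045 mm².
For a solid circular section, d ≥ √(4A/π) = 51.03 mm.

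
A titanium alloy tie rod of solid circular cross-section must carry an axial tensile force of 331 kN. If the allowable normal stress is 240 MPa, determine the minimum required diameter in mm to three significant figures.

41.9 mm

Required area A ≥ P/σ_allow = 331000/240 = 1379 mm².
For a solid circular section, d ≥ √(4A/π) = 41.9 mm.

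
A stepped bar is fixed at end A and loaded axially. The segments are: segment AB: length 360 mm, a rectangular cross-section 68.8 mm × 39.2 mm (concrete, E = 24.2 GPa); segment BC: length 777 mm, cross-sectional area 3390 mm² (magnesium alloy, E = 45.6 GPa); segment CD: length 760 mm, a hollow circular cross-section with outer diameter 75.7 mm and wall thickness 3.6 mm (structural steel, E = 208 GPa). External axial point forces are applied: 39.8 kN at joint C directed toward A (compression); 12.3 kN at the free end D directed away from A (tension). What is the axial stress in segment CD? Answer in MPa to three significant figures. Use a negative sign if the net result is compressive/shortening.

Internal axial forces (sectioning from the free end, tension +): N_CD = 12.3 kN, N_BC = -27.5 kN, N_AB = -27.5 kN.
A_CD = 815.4 mm².
σ_CD = N_CD/A_CD = 12300/815.4 = 15.08 MPa.

15.1 MPa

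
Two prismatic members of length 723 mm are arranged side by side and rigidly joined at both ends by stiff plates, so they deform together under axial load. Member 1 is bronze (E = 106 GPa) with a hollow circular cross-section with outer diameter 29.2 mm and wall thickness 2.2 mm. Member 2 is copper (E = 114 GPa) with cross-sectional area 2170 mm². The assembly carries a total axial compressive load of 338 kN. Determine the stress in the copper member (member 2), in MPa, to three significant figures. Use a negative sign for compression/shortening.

A_1 = 186.6 mm².
Equal strain + equilibrium ⇒ each member carries load in proportion to AE: A₁E₁ = 19780000 N, A₂E₂ = 247400000 N, ΣAE = 267200000 N.
σ₂ = P·E₂/ΣAE = -338000·114000/267200000 = -144.2 MPa.

-144 MPa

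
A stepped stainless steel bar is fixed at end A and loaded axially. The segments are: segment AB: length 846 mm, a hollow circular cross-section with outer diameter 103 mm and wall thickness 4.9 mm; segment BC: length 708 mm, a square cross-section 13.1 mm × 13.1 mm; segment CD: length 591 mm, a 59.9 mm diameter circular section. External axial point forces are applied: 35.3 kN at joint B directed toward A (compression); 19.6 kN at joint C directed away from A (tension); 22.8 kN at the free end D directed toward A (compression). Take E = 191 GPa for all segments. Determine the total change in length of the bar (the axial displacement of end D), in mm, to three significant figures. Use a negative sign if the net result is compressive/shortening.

-0.207 mm

Internal axial forces (sectioning from the free end, tension +): N_CD = -22.8 kN, N_BC = -3.2 kN, N_AB = -38.5 kN.
A_AB = 1510 mm².
A_BC = 171.6 mm².
A_CD = 2818 mm².
δ_AB = -38500·846/(1510·191000) = -0.1129 mm
δ_BC = -3200·708/(171.6·191000) = -0.06912 mm
δ_CD = -22800·591/(2818·191000) = -0.02503 mm
δ = Σδ_i = -0.2071 mm.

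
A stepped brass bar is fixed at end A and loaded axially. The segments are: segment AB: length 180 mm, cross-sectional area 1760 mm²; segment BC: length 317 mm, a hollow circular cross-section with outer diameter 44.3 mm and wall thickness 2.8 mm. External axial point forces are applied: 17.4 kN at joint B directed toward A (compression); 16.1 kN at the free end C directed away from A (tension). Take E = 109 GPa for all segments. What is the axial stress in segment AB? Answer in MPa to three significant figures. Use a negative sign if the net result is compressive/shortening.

Internal axial forces (sectioning from the free end, tension +): N_BC = 16.1 kN, N_AB = -1.3 kN.
σ_AB = N_AB/A_AB = -1300/1760 = -0.7386 MPa.

-0.739 MPa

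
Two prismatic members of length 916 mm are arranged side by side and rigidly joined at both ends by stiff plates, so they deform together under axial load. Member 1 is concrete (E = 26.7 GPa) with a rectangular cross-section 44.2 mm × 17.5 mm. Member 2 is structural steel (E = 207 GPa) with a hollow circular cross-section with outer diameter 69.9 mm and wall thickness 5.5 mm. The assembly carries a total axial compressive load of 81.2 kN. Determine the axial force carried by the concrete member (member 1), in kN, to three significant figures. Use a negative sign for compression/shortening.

A_1 = 773.5 mm².
A_2 = 1113 mm².
Equal strain + equilibrium ⇒ each member carries load in proportion to AE: A₁E₁ = 20650000 N, A₂E₂ = 230300000 N, ΣAE = 251000000 N.
F₁ = P·A₁E₁/ΣAE = -81200·20650000/251000000 = -6681 N.

-6.68 kN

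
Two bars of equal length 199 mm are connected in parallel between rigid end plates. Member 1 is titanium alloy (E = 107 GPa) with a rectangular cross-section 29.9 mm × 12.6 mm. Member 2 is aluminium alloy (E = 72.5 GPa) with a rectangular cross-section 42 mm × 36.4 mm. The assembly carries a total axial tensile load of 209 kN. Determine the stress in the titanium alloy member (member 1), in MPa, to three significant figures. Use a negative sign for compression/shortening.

148 MPa

A_1 = 376.7 mm².
A_2 = 1529 mm².
Equal strain + equilibrium ⇒ each member carries load in proportion to AE: A₁E₁ = 40310000 N, A₂E₂ = 110800000 N, ΣAE = 151100000 N.
σ₁ = P·E₁/ΣAE = 209000·107000/151100000 = 148 MPa.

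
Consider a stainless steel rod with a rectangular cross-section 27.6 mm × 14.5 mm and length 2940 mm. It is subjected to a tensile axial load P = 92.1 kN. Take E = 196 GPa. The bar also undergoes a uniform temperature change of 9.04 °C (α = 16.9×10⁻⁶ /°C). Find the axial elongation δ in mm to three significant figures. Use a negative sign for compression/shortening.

3.90 mm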